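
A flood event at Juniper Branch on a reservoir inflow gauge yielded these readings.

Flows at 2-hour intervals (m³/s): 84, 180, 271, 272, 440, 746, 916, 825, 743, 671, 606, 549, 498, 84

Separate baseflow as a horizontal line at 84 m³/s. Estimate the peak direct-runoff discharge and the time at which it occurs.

Subtracting baseflow gives direct-runoff ordinates: 0.0, 96.0, 187.0, 188.0, 356.0, 662.0, 832.0, 741.0, 659.0, 587.0, 522.0, 465.0, 414.0, 0.0 m³/s.
The maximum is 832.0 m³/s, occurring at the reading for t = 12 h.

Q_p = 832.0 m³/s at t = 12 h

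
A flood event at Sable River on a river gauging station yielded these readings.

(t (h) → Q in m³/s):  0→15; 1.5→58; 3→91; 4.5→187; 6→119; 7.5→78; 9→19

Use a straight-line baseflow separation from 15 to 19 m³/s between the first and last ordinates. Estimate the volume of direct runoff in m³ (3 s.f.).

V ≈ 2.42 × 10^6 m³

Direct-runoff ordinates (Q − Q_b): 0.00, 42.33, 74.67, 170.00, 101.33, 59.67, 0.00 m³/s.
ΣQ_DR = 448.0 m³/s.
With Δt = 1.5 h = 5400 s, V = ΣQ_DR · Δt = 448.0 × 5400 = 2.42 × 10^6 m³.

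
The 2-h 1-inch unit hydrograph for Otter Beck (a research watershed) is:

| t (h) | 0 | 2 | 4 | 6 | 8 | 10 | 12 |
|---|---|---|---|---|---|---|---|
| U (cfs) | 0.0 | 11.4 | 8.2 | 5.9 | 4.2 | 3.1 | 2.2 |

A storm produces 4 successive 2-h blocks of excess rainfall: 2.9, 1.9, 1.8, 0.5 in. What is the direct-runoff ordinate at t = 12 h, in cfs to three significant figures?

Q ≈ 22.8 cfs

By discrete convolution, Q_j = Σ (P_i / 1 in) · U_{j−i}.
At t = 12 h (j=6): Q = (2.9/1)·2.2 + (1.9/1)·3.1 + (1.8/1)·4.2 + (0.5/1)·5.9 = 22.8 cfs.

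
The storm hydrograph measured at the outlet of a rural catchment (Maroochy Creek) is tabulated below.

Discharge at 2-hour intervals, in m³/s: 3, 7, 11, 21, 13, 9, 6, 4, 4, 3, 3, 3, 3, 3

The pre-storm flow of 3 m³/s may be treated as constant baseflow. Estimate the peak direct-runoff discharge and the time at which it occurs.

Q_p = 18.0 m³/s at t = 6 h

Subtracting baseflow gives direct-runoff ordinates: 0.0, 4.0, 8.0, 18.0, 10.0, 6.0, 3.0, 1.0, 1.0, 0.0, 0.0, 0.0, 0.0, 0.0 m³/s.
The maximum is 18.0 m³/s, occurring at the reading for t = 6 h.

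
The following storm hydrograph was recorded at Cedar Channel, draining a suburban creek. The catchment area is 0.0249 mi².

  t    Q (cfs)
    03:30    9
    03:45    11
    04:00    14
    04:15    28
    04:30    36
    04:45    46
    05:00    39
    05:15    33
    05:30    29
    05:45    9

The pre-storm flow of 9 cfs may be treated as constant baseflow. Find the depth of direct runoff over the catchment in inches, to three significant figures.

Direct runoff: 0.0, 2.0, 5.0, 19.0, 27.0, 37.0, 30.0, 24.0, 20.0, 0.0 cfs; ΣQ_DR = 164.0 cfs.
V = ΣQ_DR · Δt = 164.0 × 900 s = 1.476 × 10^5 ft³.
Over A = 0.0249 mi², depth = V / A = 2.55 in.

d ≈ 2.55 in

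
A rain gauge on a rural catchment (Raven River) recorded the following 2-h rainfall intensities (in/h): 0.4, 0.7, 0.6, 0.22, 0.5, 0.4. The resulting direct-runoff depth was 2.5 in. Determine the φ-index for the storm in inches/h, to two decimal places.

φ ≈ 0.27 in/h

Only the 5 blocks with intensity above φ contribute runoff: 0.4, 0.7, 0.6, 0.5, 0.4 in/h.
Σ(I−φ)·Δt = d  ⇒  (0.4+0.7+0.6+0.5+0.4 − 5φ)·2 = 2.5
φ = (2.600 − 2.5/2) / 5 = 0.27 in/h.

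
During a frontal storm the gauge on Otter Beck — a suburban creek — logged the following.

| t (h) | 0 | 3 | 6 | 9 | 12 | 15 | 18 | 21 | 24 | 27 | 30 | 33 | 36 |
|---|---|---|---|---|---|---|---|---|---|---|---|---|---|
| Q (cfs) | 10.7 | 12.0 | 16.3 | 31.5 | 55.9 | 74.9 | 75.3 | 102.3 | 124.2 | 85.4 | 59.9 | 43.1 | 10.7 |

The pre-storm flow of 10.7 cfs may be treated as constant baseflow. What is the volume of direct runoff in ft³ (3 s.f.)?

V ≈ 6.08 × 10^6 ft³

Direct-runoff ordinates (Q − Q_b): 0.0, 1.3, 5.6, 20.8, 45.2, 64.2, 64.6, 91.6, 113.5, 74.7, 49.2, 32.4, 0.0 cfs.
ΣQ_DR = 563.1 cfs.
With Δt = 3 h = 10800 s, V = ΣQ_DR · Δt = 563.1 × 10800 = 6.08 × 10^6 ft³.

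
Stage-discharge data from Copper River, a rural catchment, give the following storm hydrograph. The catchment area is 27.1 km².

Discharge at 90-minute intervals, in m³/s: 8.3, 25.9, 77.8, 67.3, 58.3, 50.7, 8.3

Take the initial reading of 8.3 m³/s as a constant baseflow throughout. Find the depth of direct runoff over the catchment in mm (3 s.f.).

Direct runoff: 0.0, 17.6, 69.5, 59.0, 50.0, 42.4, 0.0 m³/s; ΣQ_DR = 238.5 m³/s.
V = ΣQ_DR · Δt = 238.5 × 5400 s = 1.288 × 10^6 m³.
Over A = 27.1 km², depth = V / A = 47.5 mm.

d ≈ 47.5 mm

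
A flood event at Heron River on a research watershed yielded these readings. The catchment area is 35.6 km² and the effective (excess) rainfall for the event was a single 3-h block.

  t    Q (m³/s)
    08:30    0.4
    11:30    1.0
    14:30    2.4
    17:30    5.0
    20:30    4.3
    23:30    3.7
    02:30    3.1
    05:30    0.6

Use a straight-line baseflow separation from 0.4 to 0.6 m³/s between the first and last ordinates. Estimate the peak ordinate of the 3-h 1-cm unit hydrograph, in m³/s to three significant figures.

Direct runoff: 0.00, 0.57, 1.94, 4.51, 3.79, 3.16, 2.53, 0.00 m³/s; ΣQ_DR = 16.50 m³/s, peak = 4.51 m³/s.
Runoff depth d = ΣQ_DR·Δt / A = 16.50 × 10800 / (35.6 km²) = 5.006 mm.
The 1-cm UH is the DRH scaled by (10 mm)/d, so U_p = 4.51 × 10/5.006 = 9.02 m³/s.

U_p ≈ 9.02 m³/s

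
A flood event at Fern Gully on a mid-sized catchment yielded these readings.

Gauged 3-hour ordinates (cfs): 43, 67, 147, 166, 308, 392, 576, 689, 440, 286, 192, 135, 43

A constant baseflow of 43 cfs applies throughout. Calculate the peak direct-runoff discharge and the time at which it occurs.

Q_p = 646.0 cfs at t = 21 h

Subtracting baseflow gives direct-runoff ordinates: 0.0, 24.0, 104.0, 123.0, 265.0, 349.0, 533.0, 646.0, 397.0, 243.0, 149.0, 92.0, 0.0 cfs.
The maximum is 646.0 cfs, occurring at the reading for t = 21 h.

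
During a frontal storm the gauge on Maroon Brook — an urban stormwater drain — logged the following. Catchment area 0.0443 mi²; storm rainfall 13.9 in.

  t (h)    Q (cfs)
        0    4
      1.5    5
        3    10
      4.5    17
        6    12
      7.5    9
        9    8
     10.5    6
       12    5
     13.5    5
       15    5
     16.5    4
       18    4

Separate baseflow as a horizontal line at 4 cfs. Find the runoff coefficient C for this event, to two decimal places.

C ≈ 0.16

ΣQ_DR = 42.00 cfs; V = ΣQ_DR·Δt = 2.268 × 10^5 ft³.
Runoff depth d = V / A = 2.204 in.
C = d / P = 2.204 / 13.9 = 0.16.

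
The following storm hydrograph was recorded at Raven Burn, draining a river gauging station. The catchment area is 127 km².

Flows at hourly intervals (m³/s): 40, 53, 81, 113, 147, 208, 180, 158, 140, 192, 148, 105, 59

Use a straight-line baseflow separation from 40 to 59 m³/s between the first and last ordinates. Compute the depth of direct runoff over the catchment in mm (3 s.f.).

Direct runoff: 0.00, 11.42, 37.83, 68.25, 100.67, 160.08, 130.50, 106.92, 87.33, 137.75, 92.17, 47.58, 0.00 m³/s; ΣQ_DR = 980.5 m³/s.
V = ΣQ_DR · Δt = 980.5 × 3600 s = 3.530 × 10^6 m³.
Over A = 127 km², depth = V / A = 27.8 mm.

d ≈ 27.8 mm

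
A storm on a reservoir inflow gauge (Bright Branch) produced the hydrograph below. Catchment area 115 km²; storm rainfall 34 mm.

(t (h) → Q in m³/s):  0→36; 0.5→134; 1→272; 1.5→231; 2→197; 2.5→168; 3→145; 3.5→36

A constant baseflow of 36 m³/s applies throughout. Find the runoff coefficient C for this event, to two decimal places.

ΣQ_DR = 931.0 m³/s; V = ΣQ_DR·Δt = 1.676 × 10^6 m³.
Runoff depth d = V / A = 14.57 mm.
C = d / P = 14.57 / 34 = 0.43.

C ≈ 0.43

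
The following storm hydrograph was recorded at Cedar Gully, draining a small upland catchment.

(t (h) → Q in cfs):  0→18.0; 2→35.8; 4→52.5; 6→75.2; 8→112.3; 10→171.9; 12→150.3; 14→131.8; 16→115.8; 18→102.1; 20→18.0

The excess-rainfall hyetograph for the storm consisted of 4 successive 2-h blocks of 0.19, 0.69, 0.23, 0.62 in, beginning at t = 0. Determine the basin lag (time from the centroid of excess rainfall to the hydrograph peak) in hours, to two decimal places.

t_L ≈ 5.52 h

Centroid of excess rainfall: t_c = Σ P_i·t̄_i / ΣP_i = 4.4798 h (block centres at 1, 3, 5, 7 h).
Hydrograph peak occurs at t = 10 h, so basin lag t_L = 10 − 4.4798 = 5.52 h.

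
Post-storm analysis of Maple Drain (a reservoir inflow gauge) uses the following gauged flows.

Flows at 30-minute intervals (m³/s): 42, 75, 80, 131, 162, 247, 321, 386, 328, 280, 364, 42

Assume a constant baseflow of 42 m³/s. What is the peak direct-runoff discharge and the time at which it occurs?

Q_p = 344.0 m³/s at t = 3.5 h

Subtracting baseflow gives direct-runoff ordinates: 0.0, 33.0, 38.0, 89.0, 120.0, 205.0, 279.0, 344.0, 286.0, 238.0, 322.0, 0.0 m³/s.
The maximum is 344.0 m³/s, occurring at the reading for t = 3.5 h.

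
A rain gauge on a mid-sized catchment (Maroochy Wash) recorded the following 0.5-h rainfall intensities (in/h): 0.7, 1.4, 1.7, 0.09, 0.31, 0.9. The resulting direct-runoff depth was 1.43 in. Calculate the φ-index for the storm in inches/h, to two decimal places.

Only the 4 blocks with intensity above φ contribute runoff: 0.7, 1.4, 1.7, 0.9 in/h.
Σ(I−φ)·Δt = d  ⇒  (0.7+1.4+1.7+0.9 − 4φ)·0.5 = 1.43
φ = (4.700 − 1.43/0.5) / 4 = 0.46 in/h.

φ ≈ 0.46 in/h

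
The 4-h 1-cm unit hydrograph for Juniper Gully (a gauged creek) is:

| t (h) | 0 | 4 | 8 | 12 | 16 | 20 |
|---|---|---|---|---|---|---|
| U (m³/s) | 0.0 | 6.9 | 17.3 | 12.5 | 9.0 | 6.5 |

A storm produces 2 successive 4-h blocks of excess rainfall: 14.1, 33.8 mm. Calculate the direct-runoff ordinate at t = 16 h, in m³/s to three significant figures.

By discrete convolution, Q_j = Σ (P_i / 10 mm) · U_{j−i}.
At t = 16 h (j=4): Q = (14.1/10)·9.0 + (33.8/10)·12.5 = 54.9 m³/s.

Q ≈ 54.9 m³/s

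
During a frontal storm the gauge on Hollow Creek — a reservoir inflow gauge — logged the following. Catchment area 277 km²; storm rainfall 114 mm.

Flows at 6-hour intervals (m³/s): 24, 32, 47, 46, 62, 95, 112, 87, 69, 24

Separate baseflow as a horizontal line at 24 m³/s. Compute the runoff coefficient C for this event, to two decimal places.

C ≈ 0.24

ΣQ_DR = 358.0 m³/s; V = ΣQ_DR·Δt = 7.733 × 10^6 m³.
Runoff depth d = V / A = 27.92 mm.
C = d / P = 27.92 / 114 = 0.24.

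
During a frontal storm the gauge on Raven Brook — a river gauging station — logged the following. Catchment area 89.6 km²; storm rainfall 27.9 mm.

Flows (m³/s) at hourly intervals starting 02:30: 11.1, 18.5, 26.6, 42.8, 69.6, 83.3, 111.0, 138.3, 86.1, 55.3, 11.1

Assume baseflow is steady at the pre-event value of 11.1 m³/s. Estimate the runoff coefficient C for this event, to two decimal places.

C ≈ 0.77

ΣQ_DR = 531.6 m³/s; V = ΣQ_DR·Δt = 1.914 × 10^6 m³.
Runoff depth d = V / A = 21.36 mm.
C = d / P = 21.36 / 27.9 = 0.77.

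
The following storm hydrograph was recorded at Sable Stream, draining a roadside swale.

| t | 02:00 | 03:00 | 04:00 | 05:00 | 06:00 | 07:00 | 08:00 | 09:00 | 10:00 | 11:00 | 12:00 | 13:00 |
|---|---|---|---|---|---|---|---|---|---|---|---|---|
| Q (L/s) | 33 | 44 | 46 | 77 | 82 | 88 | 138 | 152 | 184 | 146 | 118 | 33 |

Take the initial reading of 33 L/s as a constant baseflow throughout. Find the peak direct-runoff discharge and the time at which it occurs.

Subtracting baseflow gives direct-runoff ordinates: 0.0, 11.0, 13.0, 44.0, 49.0, 55.0, 105.0, 119.0, 151.0, 113.0, 85.0, 0.0 L/s.
The maximum is 151.0 L/s, occurring at the reading for t = 10:00.

Q_p = 151.0 L/s at t = 10:00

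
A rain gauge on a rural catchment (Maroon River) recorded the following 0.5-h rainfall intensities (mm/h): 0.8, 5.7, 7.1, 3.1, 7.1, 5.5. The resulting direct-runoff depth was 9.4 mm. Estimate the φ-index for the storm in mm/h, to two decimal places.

φ ≈ 1.94 mm/h

Only the 5 blocks with intensity above φ contribute runoff: 5.7, 7.1, 3.1, 7.1, 5.5 mm/h.
Σ(I−φ)·Δt = d  ⇒  (5.7+7.1+3.1+7.1+5.5 − 5φ)·0.5 = 9.4
φ = (28.50 − 9.4/0.5) / 5 = 1.94 mm/h.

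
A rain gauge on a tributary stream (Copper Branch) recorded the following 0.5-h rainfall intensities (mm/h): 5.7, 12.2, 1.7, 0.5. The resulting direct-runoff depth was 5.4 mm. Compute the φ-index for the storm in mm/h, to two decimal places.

φ ≈ 3.55 mm/h

Only the 2 blocks with intensity above φ contribute runoff: 5.7, 12.2 mm/h.
Σ(I−φ)·Δt = d  ⇒  (5.7+12.2 − 2φ)·0.5 = 5.4
φ = (17.90 − 5.4/0.5) / 2 = 3.55 mm/h.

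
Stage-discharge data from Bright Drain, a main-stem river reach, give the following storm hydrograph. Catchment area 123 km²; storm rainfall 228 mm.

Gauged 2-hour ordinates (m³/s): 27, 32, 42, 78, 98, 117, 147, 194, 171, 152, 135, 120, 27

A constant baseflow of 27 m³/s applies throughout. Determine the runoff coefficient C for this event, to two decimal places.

C ≈ 0.25

ΣQ_DR = 989.0 m³/s; V = ΣQ_DR·Δt = 7.121 × 10^6 m³.
Runoff depth d = V / A = 57.89 mm.
C = d / P = 57.89 / 228 = 0.25.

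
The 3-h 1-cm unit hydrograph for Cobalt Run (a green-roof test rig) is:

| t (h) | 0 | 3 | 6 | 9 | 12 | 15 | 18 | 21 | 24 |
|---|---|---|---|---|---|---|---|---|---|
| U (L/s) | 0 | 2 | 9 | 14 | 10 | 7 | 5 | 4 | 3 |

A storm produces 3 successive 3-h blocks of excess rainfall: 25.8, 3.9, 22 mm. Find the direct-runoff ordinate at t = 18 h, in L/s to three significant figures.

Q ≈ 37.6 L/s

By discrete convolution, Q_j = Σ (P_i / 10 mm) · U_{j−i}.
At t = 18 h (j=6): Q = (25.8/10)·5 + (3.9/10)·7 + (22/10)·10 = 37.6 L/s.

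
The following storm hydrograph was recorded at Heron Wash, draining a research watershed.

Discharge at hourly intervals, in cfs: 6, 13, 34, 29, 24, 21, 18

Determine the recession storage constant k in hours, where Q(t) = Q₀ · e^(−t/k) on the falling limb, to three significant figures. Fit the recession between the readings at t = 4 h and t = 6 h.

On the falling limb, Q drops from 24 to 18 cfs between t = 4 h and t = 6 h (Δt = 2 h).
k = −Δt / ln(Q₂/Q₁) = −2 / ln(18/24) = 6.95 h.

k ≈ 6.95 h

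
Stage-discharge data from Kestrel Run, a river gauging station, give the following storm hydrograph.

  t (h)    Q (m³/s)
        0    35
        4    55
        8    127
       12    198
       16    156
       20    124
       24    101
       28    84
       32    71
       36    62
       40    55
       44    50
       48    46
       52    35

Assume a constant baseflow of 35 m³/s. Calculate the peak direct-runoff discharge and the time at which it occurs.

Q_p = 163.0 m³/s at t = 12 h

Subtracting baseflow gives direct-runoff ordinates: 0.0, 20.0, 92.0, 163.0, 121.0, 89.0, 66.0, 49.0, 36.0, 27.0, 20.0, 15.0, 11.0, 0.0 m³/s.
The maximum is 163.0 m³/s, occurring at the reading for t = 12 h.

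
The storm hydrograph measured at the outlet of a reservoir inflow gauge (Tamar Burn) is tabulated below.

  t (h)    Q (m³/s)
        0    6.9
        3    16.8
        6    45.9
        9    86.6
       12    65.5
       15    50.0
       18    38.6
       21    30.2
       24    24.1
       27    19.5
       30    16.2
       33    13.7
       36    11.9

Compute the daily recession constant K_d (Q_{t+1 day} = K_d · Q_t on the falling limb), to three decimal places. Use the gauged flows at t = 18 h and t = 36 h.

K_d ≈ 0.208

Between t = 18 h and t = 36 h the flow falls from 38.6 to 11.9 m³/s over 6×3 h = 18 h.
Per-interval ratio K = (11.9/38.6)^(1/6) = 0.8219; K_d = K^(24/3) = 0.208.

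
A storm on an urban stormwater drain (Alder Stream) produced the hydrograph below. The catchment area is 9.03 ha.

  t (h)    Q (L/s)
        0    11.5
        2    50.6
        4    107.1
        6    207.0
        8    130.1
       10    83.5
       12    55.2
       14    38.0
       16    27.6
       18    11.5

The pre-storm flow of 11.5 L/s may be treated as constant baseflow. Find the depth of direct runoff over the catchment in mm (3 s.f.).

Direct runoff: 0.0, 39.1, 95.6, 195.5, 118.6, 72.0, 43.7, 26.5, 16.1, 0.0 L/s; ΣQ_DR = 607.1 L/s.
V = ΣQ_DR · Δt = 607.1 × 7200 s = 4.371 × 10^6 L.
Over A = 9.03 ha, depth = V / A = 48.4 mm.

d ≈ 48.4 mm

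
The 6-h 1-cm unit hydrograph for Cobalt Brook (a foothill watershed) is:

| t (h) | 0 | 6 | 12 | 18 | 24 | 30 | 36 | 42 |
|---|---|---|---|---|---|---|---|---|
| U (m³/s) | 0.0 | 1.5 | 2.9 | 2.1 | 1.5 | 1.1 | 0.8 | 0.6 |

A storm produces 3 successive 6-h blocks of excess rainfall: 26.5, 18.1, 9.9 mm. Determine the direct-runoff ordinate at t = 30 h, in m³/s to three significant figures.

Q ≈ 7.71 m³/s

By discrete convolution, Q_j = Σ (P_i / 10 mm) · U_{j−i}.
At t = 30 h (j=5): Q = (26.5/10)·1.1 + (18.1/10)·1.5 + (9.9/10)·2.1 = 7.71 m³/s.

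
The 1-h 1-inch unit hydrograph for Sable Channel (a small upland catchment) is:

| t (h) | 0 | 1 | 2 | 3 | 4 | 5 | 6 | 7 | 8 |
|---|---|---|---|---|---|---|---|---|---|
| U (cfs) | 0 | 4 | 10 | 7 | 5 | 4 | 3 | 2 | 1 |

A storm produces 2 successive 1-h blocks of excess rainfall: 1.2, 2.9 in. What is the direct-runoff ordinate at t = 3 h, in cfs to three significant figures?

Q ≈ 37.4 cfs

By discrete convolution, Q_j = Σ (P_i / 1 in) · U_{j−i}.
At t = 3 h (j=3): Q = (1.2/1)·7 + (2.9/1)·10 = 37.4 cfs.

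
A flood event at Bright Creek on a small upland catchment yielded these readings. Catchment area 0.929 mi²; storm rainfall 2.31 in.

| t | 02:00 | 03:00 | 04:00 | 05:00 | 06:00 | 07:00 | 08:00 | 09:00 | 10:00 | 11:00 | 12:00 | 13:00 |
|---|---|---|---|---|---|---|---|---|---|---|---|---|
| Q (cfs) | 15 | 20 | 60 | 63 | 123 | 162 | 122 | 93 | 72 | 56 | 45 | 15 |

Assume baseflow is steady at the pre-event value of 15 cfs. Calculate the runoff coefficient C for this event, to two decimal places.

ΣQ_DR = 666.0 cfs; V = ΣQ_DR·Δt = 2.398 × 10^6 ft³.
Runoff depth d = V / A = 1.111 in.
C = d / P = 1.111 / 2.31 = 0.48.

C ≈ 0.48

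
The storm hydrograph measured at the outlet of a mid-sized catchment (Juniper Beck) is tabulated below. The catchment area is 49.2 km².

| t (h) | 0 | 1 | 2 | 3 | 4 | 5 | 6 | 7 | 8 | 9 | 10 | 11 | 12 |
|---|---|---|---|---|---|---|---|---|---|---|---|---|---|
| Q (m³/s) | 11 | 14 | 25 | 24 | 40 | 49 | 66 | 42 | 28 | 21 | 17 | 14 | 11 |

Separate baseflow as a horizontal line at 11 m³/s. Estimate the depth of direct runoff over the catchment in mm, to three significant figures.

d ≈ 16.0 mm

Direct runoff: 0.0, 3.0, 14.0, 13.0, 29.0, 38.0, 55.0, 31.0, 17.0, 10.0, 6.0, 3.0, 0.0 m³/s; ΣQ_DR = 219.0 m³/s.
V = ΣQ_DR · Δt = 219.0 × 3600 s = 7.884 × 10^5 m³.
Over A = 49.2 km², depth = V / A = 16.0 mm.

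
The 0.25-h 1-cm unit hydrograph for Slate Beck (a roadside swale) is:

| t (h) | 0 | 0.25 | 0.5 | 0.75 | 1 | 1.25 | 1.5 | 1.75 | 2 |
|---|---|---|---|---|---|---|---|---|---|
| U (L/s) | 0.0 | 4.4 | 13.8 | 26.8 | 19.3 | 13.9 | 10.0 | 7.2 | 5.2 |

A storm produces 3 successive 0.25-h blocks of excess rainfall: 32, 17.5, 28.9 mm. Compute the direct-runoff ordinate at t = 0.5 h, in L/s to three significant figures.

Q ≈ 51.9 L/s

By discrete convolution, Q_j = Σ (P_i / 10 mm) · U_{j−i}.
At t = 0.5 h (j=2): Q = (32/10)·13.8 + (17.5/10)·4.4 + (28.9/10)·0.0 = 51.9 L/s.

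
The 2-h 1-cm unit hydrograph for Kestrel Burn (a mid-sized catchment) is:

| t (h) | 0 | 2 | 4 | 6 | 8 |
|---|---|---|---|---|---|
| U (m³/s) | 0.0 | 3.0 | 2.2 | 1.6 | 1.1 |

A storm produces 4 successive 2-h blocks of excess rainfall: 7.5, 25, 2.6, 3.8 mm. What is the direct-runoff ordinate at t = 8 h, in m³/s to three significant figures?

Q ≈ 6.54 m³/s

By discrete convolution, Q_j = Σ (P_i / 10 mm) · U_{j−i}.
At t = 8 h (j=4): Q = (7.5/10)·1.1 + (25/10)·1.6 + (2.6/10)·2.2 + (3.8/10)·3.0 = 6.54 m³/s.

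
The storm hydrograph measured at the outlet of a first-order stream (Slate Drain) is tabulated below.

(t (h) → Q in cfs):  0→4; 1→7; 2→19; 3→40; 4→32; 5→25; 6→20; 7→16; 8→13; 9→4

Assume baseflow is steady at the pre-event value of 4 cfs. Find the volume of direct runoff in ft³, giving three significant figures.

Direct-runoff ordinates (Q − Q_b): 0.0, 3.0, 15.0, 36.0, 28.0, 21.0, 16.0, 12.0, 9.0, 0.0 cfs.
ΣQ_DR = 140.0 cfs.
With Δt = 1 h = 3600 s, V = ΣQ_DR · Δt = 140.0 × 3600 = 5.04 × 10^5 ft³.

V ≈ 5.04 × 10^5 ft³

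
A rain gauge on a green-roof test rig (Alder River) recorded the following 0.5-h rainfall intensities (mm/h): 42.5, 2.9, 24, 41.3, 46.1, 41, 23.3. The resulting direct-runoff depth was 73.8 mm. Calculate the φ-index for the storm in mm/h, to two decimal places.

Only the 6 blocks with intensity above φ contribute runoff: 42.5, 24, 41.3, 46.1, 41, 23.3 mm/h.
Σ(I−φ)·Δt = d  ⇒  (42.5+24+41.3+46.1+41+23.3 − 6φ)·0.5 = 73.8
φ = (218.2 − 73.8/0.5) / 6 = 11.77 mm/h.

φ ≈ 11.77 mm/h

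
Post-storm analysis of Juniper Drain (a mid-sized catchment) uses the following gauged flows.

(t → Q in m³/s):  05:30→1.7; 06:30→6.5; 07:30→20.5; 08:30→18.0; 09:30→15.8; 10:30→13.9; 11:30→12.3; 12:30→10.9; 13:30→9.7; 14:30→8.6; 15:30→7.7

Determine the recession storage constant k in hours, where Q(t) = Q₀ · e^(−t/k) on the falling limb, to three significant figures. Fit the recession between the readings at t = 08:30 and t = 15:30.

On the falling limb, Q drops from 18.0 to 7.7 m³/s between t = 08:30 and t = 15:30 (Δt = 7 h).
k = −Δt / ln(Q₂/Q₁) = −7 / ln(7.7/18.0) = 8.24 h.

k ≈ 8.24 h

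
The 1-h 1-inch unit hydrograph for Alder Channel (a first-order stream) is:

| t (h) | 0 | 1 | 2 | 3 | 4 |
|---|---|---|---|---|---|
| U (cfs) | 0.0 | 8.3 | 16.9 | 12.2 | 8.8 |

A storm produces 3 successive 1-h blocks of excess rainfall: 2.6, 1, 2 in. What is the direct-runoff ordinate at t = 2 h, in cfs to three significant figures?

By discrete convolution, Q_j = Σ (P_i / 1 in) · U_{j−i}.
At t = 2 h (j=2): Q = (2.6/1)·16.9 + (1/1)·8.3 + (2/1)·0.0 = 52.2 cfs.

Q ≈ 52.2 cfs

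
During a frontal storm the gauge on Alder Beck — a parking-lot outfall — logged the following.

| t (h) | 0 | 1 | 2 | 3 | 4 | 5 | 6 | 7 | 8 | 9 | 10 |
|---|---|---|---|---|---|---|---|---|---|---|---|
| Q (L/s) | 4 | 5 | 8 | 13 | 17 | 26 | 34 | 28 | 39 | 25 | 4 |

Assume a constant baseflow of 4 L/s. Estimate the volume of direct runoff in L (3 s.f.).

Direct-runoff ordinates (Q − Q_b): 0.0, 1.0, 4.0, 9.0, 13.0, 22.0, 30.0, 24.0, 35.0, 21.0, 0.0 L/s.
ΣQ_DR = 159.0 L/s.
With Δt = 1 h = 3600 s, V = ΣQ_DR · Δt = 159.0 × 3600 = 5.72 × 10^5 L.

V ≈ 5.72 × 10^5 L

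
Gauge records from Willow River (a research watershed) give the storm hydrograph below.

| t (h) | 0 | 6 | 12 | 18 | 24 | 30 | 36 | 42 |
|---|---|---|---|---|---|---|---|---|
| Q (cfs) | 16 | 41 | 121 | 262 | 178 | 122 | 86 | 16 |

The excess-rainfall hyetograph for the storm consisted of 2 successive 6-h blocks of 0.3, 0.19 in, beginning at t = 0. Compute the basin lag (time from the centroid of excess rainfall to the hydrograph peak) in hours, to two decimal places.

Centroid of excess rainfall: t_c = Σ P_i·t̄_i / ΣP_i = 5.3265 h (block centres at 3, 9 h).
Hydrograph peak occurs at t = 18 h, so basin lag t_L = 18 − 5.3265 = 12.67 h.

t_L ≈ 12.67 h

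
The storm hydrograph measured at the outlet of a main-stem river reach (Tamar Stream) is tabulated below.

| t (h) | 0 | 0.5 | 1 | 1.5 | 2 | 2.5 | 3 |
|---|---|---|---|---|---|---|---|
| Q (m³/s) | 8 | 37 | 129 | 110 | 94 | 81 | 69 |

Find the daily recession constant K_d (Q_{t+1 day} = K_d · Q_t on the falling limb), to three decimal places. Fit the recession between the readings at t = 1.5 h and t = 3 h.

K_d ≈ 0.001

Between t = 1.5 h and t = 3 h the flow falls from 110 to 69 m³/s over 3×0.5 h = 1.5 h.
Per-interval ratio K = (69/110)^(1/3) = 0.8560; K_d = K^(24/0.5) = 0.001.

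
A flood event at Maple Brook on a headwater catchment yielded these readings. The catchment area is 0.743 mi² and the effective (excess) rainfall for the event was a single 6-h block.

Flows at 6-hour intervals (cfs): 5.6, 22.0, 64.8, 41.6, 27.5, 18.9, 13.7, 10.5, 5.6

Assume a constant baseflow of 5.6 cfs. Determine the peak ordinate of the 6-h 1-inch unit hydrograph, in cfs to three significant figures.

U_p ≈ 29.6 cfs

Direct runoff: 0.0, 16.4, 59.2, 36.0, 21.9, 13.3, 8.1, 4.9, 0.0 cfs; ΣQ_DR = 159.8 cfs, peak = 59.2 cfs.
Runoff depth d = ΣQ_DR·Δt / A = 159.8 × 21600 / (0.743 mi²) = 2.000 in.
The 1-inch UH is the DRH scaled by (1 in)/d, so U_p = 59.2 × 1/2.000 = 29.6 cfs.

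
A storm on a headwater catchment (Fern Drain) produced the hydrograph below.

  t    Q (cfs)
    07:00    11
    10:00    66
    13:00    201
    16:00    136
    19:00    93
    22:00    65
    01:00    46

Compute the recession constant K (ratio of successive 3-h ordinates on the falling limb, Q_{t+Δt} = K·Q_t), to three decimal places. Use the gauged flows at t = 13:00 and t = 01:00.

Using the recession-limb readings at t = 13:00 and t = 01:00: Q falls from 201 to 46 cfs over 4 intervals.
K = (Q₂/Q₁)^(1/4) = (46/201)^(1/4) = 0.692.

K ≈ 0.692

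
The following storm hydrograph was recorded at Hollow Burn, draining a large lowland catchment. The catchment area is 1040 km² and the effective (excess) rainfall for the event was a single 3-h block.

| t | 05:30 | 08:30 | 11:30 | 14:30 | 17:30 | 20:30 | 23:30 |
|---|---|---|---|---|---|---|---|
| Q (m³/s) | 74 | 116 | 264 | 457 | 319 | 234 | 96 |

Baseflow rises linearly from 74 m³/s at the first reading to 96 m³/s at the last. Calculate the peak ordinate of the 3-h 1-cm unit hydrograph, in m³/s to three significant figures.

U_p ≈ 371 m³/s

Direct runoff: 0.00, 38.33, 182.67, 372.00, 230.33, 141.67, 0.00 m³/s; ΣQ_DR = 965.0 m³/s, peak = 372.00 m³/s.
Runoff depth d = ΣQ_DR·Δt / A = 965.0 × 10800 / (1040 km²) = 10.02 mm.
The 1-cm UH is the DRH scaled by (10 mm)/d, so U_p = 372.00 × 10/10.02 = 371 m³/s.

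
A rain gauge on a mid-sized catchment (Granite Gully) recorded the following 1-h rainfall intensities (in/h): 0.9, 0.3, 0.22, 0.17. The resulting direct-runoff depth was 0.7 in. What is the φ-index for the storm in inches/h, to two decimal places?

Only the 2 blocks with intensity above φ contribute runoff: 0.9, 0.3 in/h.
Σ(I−φ)·Δt = d  ⇒  (0.9+0.3 − 2φ)·1 = 0.7
φ = (1.200 − 0.7/1) / 2 = 0.25 in/h.

φ ≈ 0.25 in/h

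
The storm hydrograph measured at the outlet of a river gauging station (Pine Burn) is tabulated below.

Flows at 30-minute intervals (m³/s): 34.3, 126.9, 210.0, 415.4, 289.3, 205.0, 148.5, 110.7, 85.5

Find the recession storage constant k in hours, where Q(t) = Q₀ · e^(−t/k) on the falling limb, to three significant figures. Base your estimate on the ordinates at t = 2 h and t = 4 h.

k ≈ 1.64 h

On the falling limb, Q drops from 289.3 to 85.5 m³/s between t = 2 h and t = 4 h (Δt = 2 h).
k = −Δt / ln(Q₂/Q₁) = −2 / ln(85.5/289.3) = 1.64 h.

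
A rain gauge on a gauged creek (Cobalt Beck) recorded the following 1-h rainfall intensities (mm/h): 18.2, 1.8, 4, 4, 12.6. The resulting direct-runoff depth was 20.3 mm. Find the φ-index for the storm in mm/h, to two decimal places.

φ ≈ 5.25 mm/h

Only the 2 blocks with intensity above φ contribute runoff: 18.2, 12.6 mm/h.
Σ(I−φ)·Δt = d  ⇒  (18.2+12.6 − 2φ)·1 = 20.3
φ = (30.80 − 20.3/1) / 2 = 5.25 mm/h.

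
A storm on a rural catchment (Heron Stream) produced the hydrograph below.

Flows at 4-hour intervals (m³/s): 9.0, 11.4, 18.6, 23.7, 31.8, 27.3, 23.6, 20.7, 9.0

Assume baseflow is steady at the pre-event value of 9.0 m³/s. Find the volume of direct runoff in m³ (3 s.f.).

Direct-runoff ordinates (Q − Q_b): 0.0, 2.4, 9.6, 14.7, 22.8, 18.3, 14.6, 11.7, 0.0 m³/s.
ΣQ_DR = 94.10 m³/s.
With Δt = 4 h = 14400 s, V = ΣQ_DR · Δt = 94.10 × 14400 = 1.36 × 10^6 m³.

V ≈ 1.36 × 10^6 m³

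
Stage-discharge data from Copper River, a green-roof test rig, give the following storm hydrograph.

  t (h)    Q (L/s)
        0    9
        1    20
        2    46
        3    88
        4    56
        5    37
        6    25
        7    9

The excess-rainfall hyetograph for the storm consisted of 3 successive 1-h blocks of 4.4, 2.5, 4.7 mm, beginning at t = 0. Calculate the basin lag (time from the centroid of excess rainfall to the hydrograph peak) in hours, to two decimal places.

Centroid of excess rainfall: t_c = Σ P_i·t̄_i / ΣP_i = 1.5259 h (block centres at 0.5, 1.5, 2.5 h).
Hydrograph peak occurs at t = 3 h, so basin lag t_L = 3 − 1.5259 = 1.47 h.

t_L ≈ 1.47 h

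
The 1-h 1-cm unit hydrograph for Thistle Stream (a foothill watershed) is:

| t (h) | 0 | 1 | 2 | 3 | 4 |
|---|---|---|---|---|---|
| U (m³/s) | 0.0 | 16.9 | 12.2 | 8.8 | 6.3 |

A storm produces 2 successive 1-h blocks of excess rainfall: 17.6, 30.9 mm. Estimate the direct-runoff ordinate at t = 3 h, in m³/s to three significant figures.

By discrete convolution, Q_j = Σ (P_i / 10 mm) · U_{j−i}.
At t = 3 h (j=3): Q = (17.6/10)·8.8 + (30.9/10)·12.2 = 53.2 m³/s.

Q ≈ 53.2 m³/s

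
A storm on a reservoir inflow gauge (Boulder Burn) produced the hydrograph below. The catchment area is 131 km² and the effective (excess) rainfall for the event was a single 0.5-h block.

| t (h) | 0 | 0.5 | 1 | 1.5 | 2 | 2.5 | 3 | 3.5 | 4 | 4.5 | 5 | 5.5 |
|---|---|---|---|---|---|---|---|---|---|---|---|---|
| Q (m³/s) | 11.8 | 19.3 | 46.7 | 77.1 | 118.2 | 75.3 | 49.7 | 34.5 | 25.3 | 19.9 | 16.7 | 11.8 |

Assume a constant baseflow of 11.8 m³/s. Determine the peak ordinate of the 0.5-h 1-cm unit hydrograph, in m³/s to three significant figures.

U_p ≈ 212 m³/s

Direct runoff: 0.0, 7.5, 34.9, 65.3, 106.4, 63.5, 37.9, 22.7, 13.5, 8.1, 4.9, 0.0 m³/s; ΣQ_DR = 364.7 m³/s, peak = 106.4 m³/s.
Runoff depth d = ΣQ_DR·Δt / A = 364.7 × 1800 / (131 km²) = 5.011 mm.
The 1-cm UH is the DRH scaled by (10 mm)/d, so U_p = 106.4 × 10/5.011 = 212 m³/s.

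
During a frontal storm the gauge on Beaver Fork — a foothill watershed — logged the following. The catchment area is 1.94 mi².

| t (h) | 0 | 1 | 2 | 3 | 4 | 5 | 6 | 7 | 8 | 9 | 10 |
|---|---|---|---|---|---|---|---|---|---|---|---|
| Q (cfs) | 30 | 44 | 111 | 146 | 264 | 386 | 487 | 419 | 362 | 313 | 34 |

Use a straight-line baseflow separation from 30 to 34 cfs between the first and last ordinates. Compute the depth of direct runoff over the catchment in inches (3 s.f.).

Direct runoff: 0.00, 13.60, 80.20, 114.80, 232.40, 354.00, 454.60, 386.20, 328.80, 279.40, 0.00 cfs; ΣQ_DR = 2244 cfs.
V = ΣQ_DR · Δt = 2244 × 3600 s = 8.078 × 10^6 ft³.
Over A = 1.94 mi², depth = V / A = 1.79 in.

d ≈ 1.79 in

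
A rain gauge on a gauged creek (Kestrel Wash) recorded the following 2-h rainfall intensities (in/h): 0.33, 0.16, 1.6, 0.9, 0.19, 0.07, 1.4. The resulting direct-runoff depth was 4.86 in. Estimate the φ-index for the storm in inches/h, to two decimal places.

Only the 3 blocks with intensity above φ contribute runoff: 1.6, 0.9, 1.4 in/h.
Σ(I−φ)·Δt = d  ⇒  (1.6+0.9+1.4 − 3φ)·2 = 4.86
φ = (3.900 − 4.86/2) / 3 = 0.49 in/h.

φ ≈ 0.49 in/h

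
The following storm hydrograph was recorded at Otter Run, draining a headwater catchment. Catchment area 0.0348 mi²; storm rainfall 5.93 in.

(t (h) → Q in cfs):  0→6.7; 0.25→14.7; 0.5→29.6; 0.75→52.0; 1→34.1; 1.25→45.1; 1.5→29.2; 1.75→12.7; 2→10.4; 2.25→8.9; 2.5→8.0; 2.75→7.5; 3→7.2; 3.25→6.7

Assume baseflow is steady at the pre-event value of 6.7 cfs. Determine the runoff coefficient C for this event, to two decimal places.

ΣQ_DR = 179.0 cfs; V = ΣQ_DR·Δt = 1.611 × 10^5 ft³.
Runoff depth d = V / A = 1.993 in.
C = d / P = 1.993 / 5.93 = 0.34.

C ≈ 0.34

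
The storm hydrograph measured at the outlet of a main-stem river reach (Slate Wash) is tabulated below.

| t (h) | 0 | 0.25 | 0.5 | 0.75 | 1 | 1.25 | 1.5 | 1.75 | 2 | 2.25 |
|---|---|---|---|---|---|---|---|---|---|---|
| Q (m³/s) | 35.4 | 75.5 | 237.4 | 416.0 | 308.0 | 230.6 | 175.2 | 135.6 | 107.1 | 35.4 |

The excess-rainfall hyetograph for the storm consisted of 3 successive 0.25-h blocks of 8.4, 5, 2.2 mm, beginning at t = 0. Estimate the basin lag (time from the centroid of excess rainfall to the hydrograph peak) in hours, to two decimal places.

t_L ≈ 0.47 h

Centroid of excess rainfall: t_c = Σ P_i·t̄_i / ΣP_i = 0.2756 h (block centres at 0.125, 0.375, 0.625 h).
Hydrograph peak occurs at t = 0.75 h, so basin lag t_L = 0.75 − 0.2756 = 0.47 h.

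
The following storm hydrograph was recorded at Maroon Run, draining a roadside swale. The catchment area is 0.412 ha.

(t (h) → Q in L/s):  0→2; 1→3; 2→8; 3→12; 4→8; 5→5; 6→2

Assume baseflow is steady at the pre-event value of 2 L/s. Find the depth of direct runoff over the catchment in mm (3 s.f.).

Direct runoff: 0.0, 1.0, 6.0, 10.0, 6.0, 3.0, 0.0 L/s; ΣQ_DR = 26.00 L/s.
V = ΣQ_DR · Δt = 26.00 × 3600 s = 93600 L.
Over A = 0.412 ha, depth = V / A = 22.7 mm.

d ≈ 22.7 mm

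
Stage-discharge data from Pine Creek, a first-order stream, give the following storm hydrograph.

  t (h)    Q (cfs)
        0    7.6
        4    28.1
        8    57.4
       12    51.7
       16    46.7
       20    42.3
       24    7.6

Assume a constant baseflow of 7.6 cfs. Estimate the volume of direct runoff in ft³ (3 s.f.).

Direct-runoff ordinates (Q − Q_b): 0.0, 20.5, 49.8, 44.1, 39.1, 34.7, 0.0 cfs.
ΣQ_DR = 188.2 cfs.
With Δt = 4 h = 14400 s, V = ΣQ_DR · Δt = 188.2 × 14400 = 2.71 × 10^6 ft³.

V ≈ 2.71 × 10^6 ft³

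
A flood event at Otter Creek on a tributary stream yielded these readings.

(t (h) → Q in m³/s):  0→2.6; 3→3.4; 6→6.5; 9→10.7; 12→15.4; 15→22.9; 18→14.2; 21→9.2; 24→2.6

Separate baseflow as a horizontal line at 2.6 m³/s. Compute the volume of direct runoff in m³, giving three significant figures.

V ≈ 6.92 × 10^5 m³

Direct-runoff ordinates (Q − Q_b): 0.0, 0.8, 3.9, 8.1, 12.8, 20.3, 11.6, 6.6, 0.0 m³/s.
ΣQ_DR = 64.10 m³/s.
With Δt = 3 h = 10800 s, V = ΣQ_DR · Δt = 64.10 × 10800 = 6.92 × 10^5 m³.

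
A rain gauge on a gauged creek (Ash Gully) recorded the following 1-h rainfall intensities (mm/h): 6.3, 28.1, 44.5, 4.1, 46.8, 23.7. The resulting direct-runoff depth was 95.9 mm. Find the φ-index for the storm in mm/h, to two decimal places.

Only the 4 blocks with intensity above φ contribute runoff: 28.1, 44.5, 46.8, 23.7 mm/h.
Σ(I−φ)·Δt = d  ⇒  (28.1+44.5+46.8+23.7 − 4φ)·1 = 95.9
φ = (143.1 − 95.9/1) / 4 = 11.80 mm/h.

φ ≈ 11.80 mm/h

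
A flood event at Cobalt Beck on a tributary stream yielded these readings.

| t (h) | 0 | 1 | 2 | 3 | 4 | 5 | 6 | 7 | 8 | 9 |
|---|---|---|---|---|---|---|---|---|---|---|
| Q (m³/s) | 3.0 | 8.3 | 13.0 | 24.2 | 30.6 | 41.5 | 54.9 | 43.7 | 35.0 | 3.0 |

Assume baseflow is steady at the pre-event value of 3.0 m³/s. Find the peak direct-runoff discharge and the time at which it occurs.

Subtracting baseflow gives direct-runoff ordinates: 0.0, 5.3, 10.0, 21.2, 27.6, 38.5, 51.9, 40.7, 32.0, 0.0 m³/s.
The maximum is 51.9 m³/s, occurring at the reading for t = 6 h.

Q_p = 51.9 m³/s at t = 6 h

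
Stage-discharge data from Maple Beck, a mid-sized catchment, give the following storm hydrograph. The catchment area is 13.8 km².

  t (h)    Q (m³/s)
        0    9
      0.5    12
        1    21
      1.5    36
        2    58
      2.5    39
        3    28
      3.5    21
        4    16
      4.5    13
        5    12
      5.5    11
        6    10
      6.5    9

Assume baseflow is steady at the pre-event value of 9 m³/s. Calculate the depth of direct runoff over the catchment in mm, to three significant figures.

Direct runoff: 0.0, 3.0, 12.0, 27.0, 49.0, 30.0, 19.0, 12.0, 7.0, 4.0, 3.0, 2.0, 1.0, 0.0 m³/s; ΣQ_DR = 169.0 m³/s.
V = ΣQ_DR · Δt = 169.0 × 1800 s = 3.042 × 10^5 m³.
Over A = 13.8 km², depth = V / A = 22.0 mm.

d ≈ 22.0 mm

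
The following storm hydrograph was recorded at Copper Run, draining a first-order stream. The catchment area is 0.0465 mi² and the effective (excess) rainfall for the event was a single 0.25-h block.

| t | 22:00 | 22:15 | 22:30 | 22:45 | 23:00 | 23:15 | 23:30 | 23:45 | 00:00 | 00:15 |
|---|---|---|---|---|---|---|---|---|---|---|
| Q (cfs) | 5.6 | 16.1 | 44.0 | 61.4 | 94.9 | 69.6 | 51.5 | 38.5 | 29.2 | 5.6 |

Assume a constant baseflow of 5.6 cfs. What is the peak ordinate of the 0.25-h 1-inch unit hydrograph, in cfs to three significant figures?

Direct runoff: 0.0, 10.5, 38.4, 55.8, 89.3, 64.0, 45.9, 32.9, 23.6, 0.0 cfs; ΣQ_DR = 360.4 cfs, peak = 89.3 cfs.
Runoff depth d = ΣQ_DR·Δt / A = 360.4 × 900 / (0.0465 mi²) = 3.003 in.
The 1-inch UH is the DRH scaled by (1 in)/d, so U_p = 89.3 × 1/3.003 = 29.7 cfs.

U_p ≈ 29.7 cfs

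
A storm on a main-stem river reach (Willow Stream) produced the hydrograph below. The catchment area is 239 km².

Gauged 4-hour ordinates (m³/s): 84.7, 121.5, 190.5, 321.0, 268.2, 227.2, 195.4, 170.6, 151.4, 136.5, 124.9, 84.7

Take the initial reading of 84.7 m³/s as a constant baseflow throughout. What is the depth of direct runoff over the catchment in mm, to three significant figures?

d ≈ 63.9 mm

Direct runoff: 0.0, 36.8, 105.8, 236.3, 183.5, 142.5, 110.7, 85.9, 66.7, 51.8, 40.2, 0.0 m³/s; ΣQ_DR = 1060 m³/s.
V = ΣQ_DR · Δt = 1060 × 14400 s = 1.527 × 10^7 m³.
Over A = 239 km², depth = V / A = 63.9 mm.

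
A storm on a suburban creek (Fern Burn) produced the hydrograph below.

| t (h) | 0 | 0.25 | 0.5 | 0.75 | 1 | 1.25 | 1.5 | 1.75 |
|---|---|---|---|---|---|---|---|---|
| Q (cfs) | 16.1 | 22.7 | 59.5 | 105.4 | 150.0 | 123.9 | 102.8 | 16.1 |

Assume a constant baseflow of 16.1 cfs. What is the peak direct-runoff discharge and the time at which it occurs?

Subtracting baseflow gives direct-runoff ordinates: 0.0, 6.6, 43.4, 89.3, 133.9, 107.8, 86.7, 0.0 cfs.
The maximum is 133.9 cfs, occurring at the reading for t = 1 h.

Q_p = 133.9 cfs at t = 1 h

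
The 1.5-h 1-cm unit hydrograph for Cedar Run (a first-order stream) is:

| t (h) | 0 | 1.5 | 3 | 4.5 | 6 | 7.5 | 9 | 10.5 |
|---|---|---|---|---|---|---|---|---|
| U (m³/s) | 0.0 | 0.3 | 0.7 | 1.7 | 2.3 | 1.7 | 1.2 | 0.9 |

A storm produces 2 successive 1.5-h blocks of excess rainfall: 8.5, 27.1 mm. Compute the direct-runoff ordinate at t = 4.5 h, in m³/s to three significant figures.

Q ≈ 3.34 m³/s

By discrete convolution, Q_j = Σ (P_i / 10 mm) · U_{j−i}.
At t = 4.5 h (j=3): Q = (8.5/10)·1.7 + (27.1/10)·0.7 = 3.34 m³/s.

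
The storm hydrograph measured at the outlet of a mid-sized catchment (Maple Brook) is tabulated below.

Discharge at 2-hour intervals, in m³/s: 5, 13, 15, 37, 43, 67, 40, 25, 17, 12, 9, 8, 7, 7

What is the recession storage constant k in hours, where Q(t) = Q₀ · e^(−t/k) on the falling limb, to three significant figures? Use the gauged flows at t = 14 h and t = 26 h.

k ≈ 9.43 h

On the falling limb, Q drops from 25 to 7 m³/s between t = 14 h and t = 26 h (Δt = 12 h).
k = −Δt / ln(Q₂/Q₁) = −12 / ln(7/25) = 9.43 h.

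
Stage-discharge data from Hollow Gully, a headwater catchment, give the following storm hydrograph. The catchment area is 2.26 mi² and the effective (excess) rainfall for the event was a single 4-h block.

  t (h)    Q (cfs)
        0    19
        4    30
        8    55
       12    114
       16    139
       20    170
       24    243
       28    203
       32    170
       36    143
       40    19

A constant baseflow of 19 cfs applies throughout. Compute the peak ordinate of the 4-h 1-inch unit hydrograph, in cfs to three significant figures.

Direct runoff: 0.0, 11.0, 36.0, 95.0, 120.0, 151.0, 224.0, 184.0, 151.0, 124.0, 0.0 cfs; ΣQ_DR = 1096 cfs, peak = 224.0 cfs.
Runoff depth d = ΣQ_DR·Δt / A = 1096 × 14400 / (2.26 mi²) = 3.006 in.
The 1-inch UH is the DRH scaled by (1 in)/d, so U_p = 224.0 × 1/3.006 = 74.5 cfs.

U_p ≈ 74.5 cfs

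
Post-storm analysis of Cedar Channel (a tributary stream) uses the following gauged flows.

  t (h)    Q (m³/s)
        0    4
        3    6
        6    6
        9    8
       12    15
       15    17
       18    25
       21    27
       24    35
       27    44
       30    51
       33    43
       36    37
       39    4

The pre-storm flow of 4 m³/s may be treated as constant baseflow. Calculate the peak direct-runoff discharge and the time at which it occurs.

Q_p = 47.0 m³/s at t = 30 h

Subtracting baseflow gives direct-runoff ordinates: 0.0, 2.0, 2.0, 4.0, 11.0, 13.0, 21.0, 23.0, 31.0, 40.0, 47.0, 39.0, 33.0, 0.0 m³/s.
The maximum is 47.0 m³/s, occurring at the reading for t = 30 h.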